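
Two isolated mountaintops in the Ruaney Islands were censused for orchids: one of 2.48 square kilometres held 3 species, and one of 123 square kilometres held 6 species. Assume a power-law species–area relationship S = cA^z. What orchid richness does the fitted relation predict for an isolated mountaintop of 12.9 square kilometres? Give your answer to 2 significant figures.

4.0

z = ln(6/3) / ln(123/2.48) = 0.6931 / 3.9039 = 0.1776
c = 3 / 2.48^0.1776 = 3 / 1.175 = 2.553
S₃ = 2.553 × 12.9^0.1776 = 2.553 × 1.575 ≈ 4.02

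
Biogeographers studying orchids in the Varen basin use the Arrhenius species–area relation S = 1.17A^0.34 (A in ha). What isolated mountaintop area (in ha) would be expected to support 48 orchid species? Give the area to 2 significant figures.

55000 ha

48 = 1.17 × A^0.34  ⇒  A^0.34 = 48/1.17 = 41.03
ln A = ln(41.03) / 0.34 = 3.7142 / 0.34 = 10.9241
A = e^10.9241 ≈ 55498 ha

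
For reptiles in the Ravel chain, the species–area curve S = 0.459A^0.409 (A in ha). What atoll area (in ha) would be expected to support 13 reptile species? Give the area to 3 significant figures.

3550 ha

13 = 0.459 × A^0.409  ⇒  A^0.409 = 13/0.459 = 28.32
ln A = ln(28.32) / 0.409 = 3.3437 / 0.409 = 8.1752
A = e^8.1752 ≈ 3552 ha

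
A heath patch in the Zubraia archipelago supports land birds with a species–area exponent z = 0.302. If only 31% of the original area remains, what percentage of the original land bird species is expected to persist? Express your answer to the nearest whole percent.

S_new/S_old = (A_new/A_old)^z = 0.31^0.302
= exp(0.302 × ln 0.31) = exp(0.302 × -1.1712) = exp(-0.3537) ≈ 0.7021

70%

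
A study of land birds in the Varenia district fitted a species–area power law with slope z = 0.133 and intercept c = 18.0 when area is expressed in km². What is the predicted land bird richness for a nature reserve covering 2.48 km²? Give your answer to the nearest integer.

S = 18 × 2.48^0.133
ln S = ln 18 + 0.133 × ln 2.48 = 2.8904 + 0.133 × 0.9083 = 3.0112
S = e^3.0112 ≈ 20.31

20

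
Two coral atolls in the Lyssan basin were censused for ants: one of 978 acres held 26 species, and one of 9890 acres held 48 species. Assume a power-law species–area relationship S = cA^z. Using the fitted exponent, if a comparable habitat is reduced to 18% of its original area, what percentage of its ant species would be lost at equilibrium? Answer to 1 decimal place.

z = ln(48/26) / ln(9890/978) = 0.6131 / 2.3138 = 0.2650
S_new/S_old = (A_new/A_old)^z = 0.18^0.2650 = exp(0.2650 × -1.7148) = 0.6348
Fraction lost = 1 − 0.6348 = 0.3652

36.5%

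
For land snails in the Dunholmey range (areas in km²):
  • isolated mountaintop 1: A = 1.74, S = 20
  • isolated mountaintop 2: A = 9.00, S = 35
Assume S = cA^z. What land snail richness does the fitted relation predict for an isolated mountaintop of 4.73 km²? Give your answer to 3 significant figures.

z = ln(35/20) / ln(9/1.74) = 0.5596 / 1.6433 = 0.3405
c = 20 / 1.74^0.3405 = 20 / 1.208 = 16.56
S₃ = 16.56 × 4.73^0.3405 = 16.56 × 1.698 ≈ 28.11

28.1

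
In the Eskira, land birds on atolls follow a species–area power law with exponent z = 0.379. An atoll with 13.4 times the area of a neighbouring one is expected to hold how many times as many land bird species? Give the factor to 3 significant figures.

2.67

S₂/S₁ = (A₂/A₁)^z = 13.4^0.379
ln(S₂/S₁) = 0.379 × ln 13.4 = 0.379 × 2.5953 = 0.9836
S₂/S₁ = e^0.9836 ≈ 2.674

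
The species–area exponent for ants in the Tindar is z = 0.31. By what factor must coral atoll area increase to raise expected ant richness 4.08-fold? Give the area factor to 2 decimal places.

93.30

(A₂/A₁)^0.31 = 4.08, so A₂/A₁ = 4.08^(1/0.31) = 4.08^3.226
ln(A₂/A₁) = ln 4.08 / 0.31 = 1.4061 / 0.31 = 4.5358
A₂/A₁ = e^4.5358 ≈ 93.3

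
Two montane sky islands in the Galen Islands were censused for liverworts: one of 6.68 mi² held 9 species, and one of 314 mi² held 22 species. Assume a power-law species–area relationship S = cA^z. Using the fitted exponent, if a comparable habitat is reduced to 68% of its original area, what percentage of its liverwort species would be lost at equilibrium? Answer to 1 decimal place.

z = ln(22/9) / ln(314/6.68) = 0.8938 / 3.8503 = 0.2321
S_new/S_old = (A_new/A_old)^z = 0.68^0.2321 = exp(0.2321 × -0.3857) = 0.9144
Fraction lost = 1 − 0.9144 = 0.08564

8.6%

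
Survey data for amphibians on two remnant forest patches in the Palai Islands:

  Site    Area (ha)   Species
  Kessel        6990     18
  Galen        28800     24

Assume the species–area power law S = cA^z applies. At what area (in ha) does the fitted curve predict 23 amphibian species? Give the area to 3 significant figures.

z = ln(24/18) / ln(28800/6990) = 0.2877 / 1.4159 = 0.2032
c = 18 / 6990^0.2032 = 18 / 6.041 = 2.98
A = (23/2.98)^(1/0.2032) ⇒ ln A = ln(7.719)/0.2032 = 10.0587
A = e^10.0587 ≈ 23357 ha

23400 ha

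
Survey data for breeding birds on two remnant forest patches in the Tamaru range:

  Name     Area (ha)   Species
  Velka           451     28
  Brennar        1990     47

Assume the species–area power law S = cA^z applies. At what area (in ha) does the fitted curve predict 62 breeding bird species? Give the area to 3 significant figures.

z = ln(47/28) / ln(1990/451) = 0.5179 / 1.4844 = 0.3489
c = 28 / 451^0.3489 = 28 / 8.435 = 3.319
A = (62/3.319)^(1/0.3489) ⇒ ln A = ln(18.68)/0.3489 = 8.3897
A = e^8.3897 ≈ 4402 ha

4400 ha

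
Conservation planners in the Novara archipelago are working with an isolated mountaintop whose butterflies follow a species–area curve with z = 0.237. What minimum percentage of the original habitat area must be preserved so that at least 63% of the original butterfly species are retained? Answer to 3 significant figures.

14.2%

Need (A_new/A_old)^0.237 = 0.63, so A_new/A_old = 0.63^(1/0.237) = 0.63^4.219
ln(A_new/A_old) = ln 0.63 / 0.237 = -0.4620 / 0.237 = -1.9495
A_new/A_old = e^-1.9495 ≈ 0.1423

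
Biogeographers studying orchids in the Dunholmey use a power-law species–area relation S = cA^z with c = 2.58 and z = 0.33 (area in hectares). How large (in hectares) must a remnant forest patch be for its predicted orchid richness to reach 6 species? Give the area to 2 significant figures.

13 hectares

6 = 2.58 × A^0.33  ⇒  A^0.33 = 6/2.58 = 2.326
ln A = ln(2.326) / 0.33 = 0.8440 / 0.33 = 2.5575
A = e^2.5575 ≈ 12.9 hectares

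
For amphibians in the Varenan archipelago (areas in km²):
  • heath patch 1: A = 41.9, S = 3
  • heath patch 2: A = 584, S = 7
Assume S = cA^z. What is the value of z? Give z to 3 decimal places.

Taking logs: ln S = ln c + z ln A, so z = (ln S₂ − ln S₁)/(ln A₂ − ln A₁).
z = ln(7/3) / ln(584/41.9) = ln(2.333) / ln(13.94) = 0.8473 / 2.6346 = 0.3216

0.322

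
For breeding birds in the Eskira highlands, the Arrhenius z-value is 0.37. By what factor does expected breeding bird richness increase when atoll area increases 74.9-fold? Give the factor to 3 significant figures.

S₂/S₁ = (A₂/A₁)^z = 74.9^0.37
ln(S₂/S₁) = 0.37 × ln 74.9 = 0.37 × 4.3162 = 1.5970
S₂/S₁ = e^1.5970 ≈ 4.938

4.94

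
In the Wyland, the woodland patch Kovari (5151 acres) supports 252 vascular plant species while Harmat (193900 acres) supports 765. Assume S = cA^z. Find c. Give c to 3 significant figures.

18.4

z = ln(S₂/S₁) / ln(A₂/A₁) = ln(765/252) / ln(193900/5151) = 1.1104 / 3.6282 = 0.3061
c = S₁ / A₁^z = 252 / 5151^0.3061 = 252 / 13.68 = 18.42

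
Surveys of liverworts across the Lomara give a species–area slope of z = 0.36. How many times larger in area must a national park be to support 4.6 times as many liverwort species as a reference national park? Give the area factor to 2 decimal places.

69.34

(A₂/A₁)^0.36 = 4.6, so A₂/A₁ = 4.6^(1/0.36) = 4.6^2.778
ln(A₂/A₁) = ln 4.6 / 0.36 = 1.5261 / 0.36 = 4.2390
A₂/A₁ = e^4.2390 ≈ 69.34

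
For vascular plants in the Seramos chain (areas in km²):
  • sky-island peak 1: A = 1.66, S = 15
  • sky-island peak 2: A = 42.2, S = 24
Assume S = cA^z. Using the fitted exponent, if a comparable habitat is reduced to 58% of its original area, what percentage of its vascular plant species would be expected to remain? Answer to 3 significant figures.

92.4%

z = ln(24/15) / ln(42.2/1.66) = 0.4700 / 3.2356 = 0.1453
S_new/S_old = (A_new/A_old)^z = 0.58^0.1453 = exp(0.1453 × -0.5447) = 0.9239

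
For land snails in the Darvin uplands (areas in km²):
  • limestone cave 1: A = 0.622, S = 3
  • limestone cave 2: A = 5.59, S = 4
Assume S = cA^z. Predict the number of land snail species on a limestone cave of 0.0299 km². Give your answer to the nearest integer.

z = ln(4/3) / ln(5.59/0.622) = 0.2877 / 2.1958 = 0.1310
c = 3 / 0.622^0.1310 = 3 / 0.9397 = 3.193
S₃ = 3.193 × 0.0299^0.1310 = 3.193 × 0.6314 ≈ 2.016

2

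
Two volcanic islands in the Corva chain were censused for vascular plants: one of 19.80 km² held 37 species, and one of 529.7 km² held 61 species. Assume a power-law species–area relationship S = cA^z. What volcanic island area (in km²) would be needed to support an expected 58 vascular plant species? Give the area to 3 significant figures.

380 km²

z = ln(61/37) / ln(529.7/19.8) = 0.5000 / 3.2866 = 0.1521
c = 37 / 19.8^0.1521 = 37 / 1.575 = 23.49
A = (58/23.49)^(1/0.1521) ⇒ ln A = ln(2.469)/0.1521 = 5.9408
A = e^5.9408 ≈ 380.2 km²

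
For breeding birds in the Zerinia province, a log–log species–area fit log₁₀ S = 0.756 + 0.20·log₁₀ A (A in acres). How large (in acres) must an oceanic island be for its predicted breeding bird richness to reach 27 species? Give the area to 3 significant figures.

27 = 5.702 × A^0.2  ⇒  A^0.2 = 27/5.702 = 4.735
ln A = ln(4.735) / 0.2 = 1.5551 / 0.2 = 7.7754
A = e^7.7754 ≈ 2381 acres

2380 acres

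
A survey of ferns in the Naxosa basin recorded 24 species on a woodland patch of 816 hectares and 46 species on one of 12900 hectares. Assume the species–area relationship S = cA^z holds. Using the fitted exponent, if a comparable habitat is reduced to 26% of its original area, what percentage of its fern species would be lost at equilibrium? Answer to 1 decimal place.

27.2%

z = ln(46/24) / ln(12900/816) = 0.6506 / 2.7606 = 0.2357
S_new/S_old = (A_new/A_old)^z = 0.26^0.2357 = exp(0.2357 × -1.3471) = 0.728
Fraction lost = 1 − 0.728 = 0.272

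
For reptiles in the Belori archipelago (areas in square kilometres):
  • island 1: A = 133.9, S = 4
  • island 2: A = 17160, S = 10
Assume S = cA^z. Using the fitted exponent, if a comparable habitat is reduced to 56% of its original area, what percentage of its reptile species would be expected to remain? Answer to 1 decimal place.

89.6%

z = ln(10/4) / ln(17160/133.9) = 0.9163 / 4.8532 = 0.1888
S_new/S_old = (A_new/A_old)^z = 0.56^0.1888 = exp(0.1888 × -0.5798) = 0.8963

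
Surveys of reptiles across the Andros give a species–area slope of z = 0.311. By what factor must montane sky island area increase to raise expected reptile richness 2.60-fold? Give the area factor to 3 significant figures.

21.6

(A₂/A₁)^0.311 = 2.6, so A₂/A₁ = 2.6^(1/0.311) = 2.6^3.215
ln(A₂/A₁) = ln 2.6 / 0.311 = 0.9555 / 0.311 = 3.0724
A₂/A₁ = e^3.0724 ≈ 21.59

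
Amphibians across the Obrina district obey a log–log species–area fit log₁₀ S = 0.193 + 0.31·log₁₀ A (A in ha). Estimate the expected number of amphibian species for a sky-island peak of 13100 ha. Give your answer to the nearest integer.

S = 1.56 × 13100^0.31 = 1.56 × 18.9 ≈ 29.47

29 species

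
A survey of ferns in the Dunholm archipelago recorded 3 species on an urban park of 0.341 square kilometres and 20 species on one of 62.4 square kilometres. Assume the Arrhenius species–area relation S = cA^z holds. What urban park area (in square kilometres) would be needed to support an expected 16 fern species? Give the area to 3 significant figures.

z = ln(20/3) / ln(62.4/0.341) = 1.8971 / 5.2094 = 0.3642
c = 3 / 0.341^0.3642 = 3 / 0.6758 = 4.439
A = (16/4.439)^(1/0.3642) ⇒ ln A = ln(3.604)/0.3642 = 3.5208
A = e^3.5208 ≈ 33.81 square kilometres

33.8 square kilometres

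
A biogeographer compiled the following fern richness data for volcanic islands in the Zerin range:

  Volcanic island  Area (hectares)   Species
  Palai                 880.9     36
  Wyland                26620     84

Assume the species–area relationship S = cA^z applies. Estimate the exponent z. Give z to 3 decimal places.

Taking logs: ln S = ln c + z ln A, so z = (ln S₂ − ln S₁)/(ln A₂ − ln A₁).
z = ln(84/36) / ln(26620/880.9) = ln(2.333) / ln(30.22) = 0.8473 / 3.4085 = 0.2486

0.249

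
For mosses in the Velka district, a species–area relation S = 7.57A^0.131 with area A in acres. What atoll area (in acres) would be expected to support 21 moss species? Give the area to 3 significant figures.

21 = 7.57 × A^0.131  ⇒  A^0.131 = 21/7.57 = 2.774
ln A = ln(2.774) / 0.131 = 1.0203 / 0.131 = 7.7888
A = e^7.7888 ≈ 2413 acres

2410 acres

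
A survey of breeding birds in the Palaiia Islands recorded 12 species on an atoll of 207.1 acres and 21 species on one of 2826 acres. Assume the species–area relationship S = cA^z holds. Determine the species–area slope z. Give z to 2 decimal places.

0.21

Taking logs: ln S = ln c + z ln A, so z = (ln S₂ − ln S₁)/(ln A₂ − ln A₁).
z = ln(21/12) / ln(2826/207.1) = ln(1.75) / ln(13.65) = 0.5596 / 2.6134 = 0.2141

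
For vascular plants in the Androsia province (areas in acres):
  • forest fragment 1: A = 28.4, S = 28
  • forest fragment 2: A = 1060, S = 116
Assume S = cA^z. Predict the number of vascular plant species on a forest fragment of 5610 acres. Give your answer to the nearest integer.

z = ln(116/28) / ln(1060/28.4) = 1.4214 / 3.6196 = 0.3927
c = 28 / 28.4^0.3927 = 28 / 3.721 = 7.524
S₃ = 7.524 × 5610^0.3927 = 7.524 × 29.66 ≈ 223.2

223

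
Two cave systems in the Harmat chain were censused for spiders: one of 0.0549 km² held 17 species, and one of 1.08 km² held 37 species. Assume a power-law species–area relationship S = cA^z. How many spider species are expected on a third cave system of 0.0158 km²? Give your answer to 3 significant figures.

z = ln(37/17) / ln(1.08/0.0549) = 0.7777 / 2.9792 = 0.2610
c = 17 / 0.0549^0.2610 = 17 / 0.4688 = 36.26
S₃ = 36.26 × 0.0158^0.2610 = 36.26 × 0.3387 ≈ 12.28

12.3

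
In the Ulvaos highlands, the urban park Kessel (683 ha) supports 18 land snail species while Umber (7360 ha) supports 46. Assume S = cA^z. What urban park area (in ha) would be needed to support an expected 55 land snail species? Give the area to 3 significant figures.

z = ln(46/18) / ln(7360/683) = 0.9383 / 2.3773 = 0.3947
c = 18 / 683^0.3947 = 18 / 13.14 = 1.37
A = (55/1.37)^(1/0.3947) ⇒ ln A = ln(40.16)/0.3947 = 9.3566
A = e^9.3566 ≈ 11575 ha

11600 ha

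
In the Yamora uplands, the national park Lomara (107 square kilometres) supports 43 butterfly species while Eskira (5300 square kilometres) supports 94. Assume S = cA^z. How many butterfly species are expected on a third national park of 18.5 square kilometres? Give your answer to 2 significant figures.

30

z = ln(94/43) / ln(5300/107) = 0.7821 / 3.9026 = 0.2004
c = 43 / 107^0.2004 = 43 / 2.551 = 16.86
S₃ = 16.86 × 18.5^0.2004 = 16.86 × 1.795 ≈ 30.25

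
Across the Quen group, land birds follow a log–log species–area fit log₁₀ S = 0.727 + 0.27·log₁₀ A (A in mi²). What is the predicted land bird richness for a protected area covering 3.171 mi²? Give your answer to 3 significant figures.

7.28

S = 5.333 × 3.171^0.27 = 5.333 × 1.366 ≈ 7.283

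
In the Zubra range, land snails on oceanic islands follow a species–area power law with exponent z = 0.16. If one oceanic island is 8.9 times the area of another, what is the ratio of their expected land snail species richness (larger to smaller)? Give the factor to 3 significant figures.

S₂/S₁ = (A₂/A₁)^z = 8.9^0.16
ln(S₂/S₁) = 0.16 × ln 8.9 = 0.16 × 2.1861 = 0.3498
S₂/S₁ = e^0.3498 ≈ 1.419

1.42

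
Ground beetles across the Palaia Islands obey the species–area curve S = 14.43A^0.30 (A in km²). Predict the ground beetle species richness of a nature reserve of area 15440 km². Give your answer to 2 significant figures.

S = 14.43 × 15440^0.3
ln S = ln 14.43 + 0.3 × ln 15440 = 2.6693 + 0.3 × 9.6447 = 5.5627
S = e^5.5627 ≈ 260.5

260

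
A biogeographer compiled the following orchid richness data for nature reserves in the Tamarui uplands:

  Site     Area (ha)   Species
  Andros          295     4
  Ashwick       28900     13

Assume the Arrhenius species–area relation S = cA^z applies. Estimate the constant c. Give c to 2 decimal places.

0.93

z = ln(S₂/S₁) / ln(A₂/A₁) = ln(13/4) / ln(28900/295) = 1.1787 / 4.5846 = 0.2571
c = S₁ / A₁^z = 4 / 295^0.2571 = 4 / 4.315 = 0.927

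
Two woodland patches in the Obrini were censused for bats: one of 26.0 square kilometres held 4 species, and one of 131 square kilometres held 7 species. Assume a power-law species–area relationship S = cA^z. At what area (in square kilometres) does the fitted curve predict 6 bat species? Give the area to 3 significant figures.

z = ln(7/4) / ln(131/26) = 0.5596 / 1.6171 = 0.3461
c = 4 / 26^0.3461 = 4 / 3.088 = 1.295
A = (6/1.295)^(1/0.3461) ⇒ ln A = ln(4.632)/0.3461 = 4.4298
A = e^4.4298 ≈ 83.91 square kilometres

83.9 square kilometres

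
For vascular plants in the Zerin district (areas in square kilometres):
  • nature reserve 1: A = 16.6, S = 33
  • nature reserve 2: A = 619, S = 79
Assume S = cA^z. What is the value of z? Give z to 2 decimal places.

Taking logs: ln S = ln c + z ln A, so z = (ln S₂ − ln S₁)/(ln A₂ − ln A₁).
z = ln(79/33) / ln(619/16.6) = ln(2.394) / ln(37.29) = 0.8729 / 3.6187 = 0.2412

0.24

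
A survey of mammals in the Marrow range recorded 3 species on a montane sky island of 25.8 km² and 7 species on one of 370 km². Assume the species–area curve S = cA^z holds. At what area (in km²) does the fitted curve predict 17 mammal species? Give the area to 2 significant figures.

z = ln(7/3) / ln(370/25.8) = 0.8473 / 2.6631 = 0.3182
c = 3 / 25.8^0.3182 = 3 / 2.813 = 1.067
A = (17/1.067)^(1/0.3182) ⇒ ln A = ln(15.94)/0.3182 = 8.7024
A = e^8.7024 ≈ 6017 km²

6000 km²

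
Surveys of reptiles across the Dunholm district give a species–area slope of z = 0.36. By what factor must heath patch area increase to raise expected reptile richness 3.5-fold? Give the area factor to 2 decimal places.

(A₂/A₁)^0.36 = 3.5, so A₂/A₁ = 3.5^(1/0.36) = 3.5^2.778
ln(A₂/A₁) = ln 3.5 / 0.36 = 1.2528 / 0.36 = 3.4799
A₂/A₁ = e^3.4799 ≈ 32.46

32.46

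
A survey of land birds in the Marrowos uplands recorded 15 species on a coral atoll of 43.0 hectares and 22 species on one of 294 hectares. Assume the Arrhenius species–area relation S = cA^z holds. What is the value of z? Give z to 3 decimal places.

Taking logs: ln S = ln c + z ln A, so z = (ln S₂ − ln S₁)/(ln A₂ − ln A₁).
z = ln(22/15) / ln(294/43) = ln(1.467) / ln(6.837) = 0.3830 / 1.9224 = 0.1992

0.199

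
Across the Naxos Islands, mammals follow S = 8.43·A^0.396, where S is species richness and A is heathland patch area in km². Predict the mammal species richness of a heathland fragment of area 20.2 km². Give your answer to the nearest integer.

S = 8.43 × 20.2^0.396
ln S = ln 8.43 + 0.396 × ln 20.2 = 2.1318 + 0.396 × 3.0057 = 3.3220
S = e^3.3220 ≈ 27.72

28 species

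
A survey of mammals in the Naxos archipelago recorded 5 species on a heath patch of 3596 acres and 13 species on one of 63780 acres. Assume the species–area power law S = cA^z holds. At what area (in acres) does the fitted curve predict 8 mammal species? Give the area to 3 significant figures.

14800 acres

z = ln(13/5) / ln(63780/3596) = 0.9555 / 2.8756 = 0.3323
c = 5 / 3596^0.3323 = 5 / 15.19 = 0.3292
A = (8/0.3292)^(1/0.3323) ⇒ ln A = ln(24.3)/0.3323 = 9.6021
A = e^9.6021 ≈ 14795 acres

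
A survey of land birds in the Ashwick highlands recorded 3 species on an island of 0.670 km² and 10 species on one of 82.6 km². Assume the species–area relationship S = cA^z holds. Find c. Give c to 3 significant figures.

3.32

z = ln(S₂/S₁) / ln(A₂/A₁) = ln(10/3) / ln(82.6/0.67) = 1.2040 / 4.8145 = 0.2501
c = S₁ / A₁^z = 3 / 0.67^0.2501 = 3 / 0.9047 = 3.316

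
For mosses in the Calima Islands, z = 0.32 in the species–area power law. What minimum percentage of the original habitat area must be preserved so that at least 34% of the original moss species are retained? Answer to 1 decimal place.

Need (A_new/A_old)^0.32 = 0.34, so A_new/A_old = 0.34^(1/0.32) = 0.34^3.125
ln(A_new/A_old) = ln 0.34 / 0.32 = -1.0788 / 0.32 = -3.3713
A_new/A_old = e^-3.3713 ≈ 0.03435

3.4%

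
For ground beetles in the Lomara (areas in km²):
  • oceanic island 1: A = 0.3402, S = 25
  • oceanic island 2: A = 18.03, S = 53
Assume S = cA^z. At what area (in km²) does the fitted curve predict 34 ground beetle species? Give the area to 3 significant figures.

1.73 km²

z = ln(53/25) / ln(18.03/0.3402) = 0.7514 / 3.9703 = 0.1893
c = 25 / 0.3402^0.1893 = 25 / 0.8154 = 30.66
A = (34/30.66)^(1/0.1893) ⇒ ln A = ln(1.109)/0.1893 = 0.5464
A = e^0.5464 ≈ 1.727 km²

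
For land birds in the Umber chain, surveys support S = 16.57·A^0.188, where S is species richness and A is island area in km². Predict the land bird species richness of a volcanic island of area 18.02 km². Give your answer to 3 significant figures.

28.5

S = 16.57 × 18.02^0.188 = 16.57 × 1.722 ≈ 28.54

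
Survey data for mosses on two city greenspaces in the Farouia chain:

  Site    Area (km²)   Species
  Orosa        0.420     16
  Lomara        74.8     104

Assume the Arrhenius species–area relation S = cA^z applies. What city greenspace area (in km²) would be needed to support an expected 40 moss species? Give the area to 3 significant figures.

z = ln(104/16) / ln(74.8/0.42) = 1.8718 / 5.1823 = 0.3612
c = 16 / 0.42^0.3612 = 16 / 0.731 = 21.89
A = (40/21.89)^(1/0.3612) ⇒ ln A = ln(1.828)/0.3612 = 1.6694
A = e^1.6694 ≈ 5.309 km²

5.31 km²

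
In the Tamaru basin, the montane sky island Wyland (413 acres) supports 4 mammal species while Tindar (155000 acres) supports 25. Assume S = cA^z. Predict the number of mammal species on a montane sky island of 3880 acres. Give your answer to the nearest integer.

8

z = ln(25/4) / ln(155000/413) = 1.8326 / 5.9277 = 0.3092
c = 4 / 413^0.3092 = 4 / 6.438 = 0.6213
S₃ = 0.6213 × 3880^0.3092 = 0.6213 × 12.87 ≈ 7.995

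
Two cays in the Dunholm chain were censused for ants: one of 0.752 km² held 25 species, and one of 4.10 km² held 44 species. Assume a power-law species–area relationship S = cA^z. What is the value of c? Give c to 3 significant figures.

z = ln(S₂/S₁) / ln(A₂/A₁) = ln(44/25) / ln(4.1/0.752) = 0.5653 / 1.6960 = 0.3333
c = S₁ / A₁^z = 25 / 0.752^0.3333 = 25 / 0.9094 = 27.49

27.5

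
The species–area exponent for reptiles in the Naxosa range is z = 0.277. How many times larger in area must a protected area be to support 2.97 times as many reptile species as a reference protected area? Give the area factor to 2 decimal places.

50.90

(A₂/A₁)^0.277 = 2.97, so A₂/A₁ = 2.97^(1/0.277) = 2.97^3.61
ln(A₂/A₁) = ln 2.97 / 0.277 = 1.0886 / 0.277 = 3.9298
A₂/A₁ = e^3.9298 ≈ 50.9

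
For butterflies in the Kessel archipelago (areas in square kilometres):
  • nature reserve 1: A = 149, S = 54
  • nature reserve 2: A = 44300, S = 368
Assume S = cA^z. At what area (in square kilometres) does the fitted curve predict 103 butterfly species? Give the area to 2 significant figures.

1000 square kilometres

z = ln(368/54) / ln(44300/149) = 1.9191 / 5.6948 = 0.3370
c = 54 / 149^0.3370 = 54 / 5.399 = 10
A = (103/10)^(1/0.3370) ⇒ ln A = ln(10.3)/0.3370 = 6.9201
A = e^6.9201 ≈ 1012 square kilometres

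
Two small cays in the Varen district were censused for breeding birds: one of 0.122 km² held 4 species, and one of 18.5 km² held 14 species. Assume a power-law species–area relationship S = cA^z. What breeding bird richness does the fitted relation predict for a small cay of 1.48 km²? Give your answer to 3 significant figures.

7.46

z = ln(14/4) / ln(18.5/0.122) = 1.2528 / 5.0215 = 0.2495
c = 4 / 0.122^0.2495 = 4 / 0.5917 = 6.761
S₃ = 6.761 × 1.48^0.2495 = 6.761 × 1.103 ≈ 7.455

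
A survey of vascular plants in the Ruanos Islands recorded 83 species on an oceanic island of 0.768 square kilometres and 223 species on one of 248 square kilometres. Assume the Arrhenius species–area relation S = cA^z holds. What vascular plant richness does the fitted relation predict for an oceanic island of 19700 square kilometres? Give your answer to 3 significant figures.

z = ln(223/83) / ln(248/0.768) = 0.9883 / 5.7774 = 0.1711
c = 83 / 0.768^0.1711 = 83 / 0.9558 = 86.83
S₃ = 86.83 × 19700^0.1711 = 86.83 × 5.428 ≈ 471.3

471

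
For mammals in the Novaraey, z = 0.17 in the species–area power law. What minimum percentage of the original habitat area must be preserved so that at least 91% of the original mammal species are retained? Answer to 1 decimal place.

57.4%

Need (A_new/A_old)^0.17 = 0.91, so A_new/A_old = 0.91^(1/0.17) = 0.91^5.882
ln(A_new/A_old) = ln 0.91 / 0.17 = -0.0943 / 0.17 = -0.5548
A_new/A_old = e^-0.5548 ≈ 0.5742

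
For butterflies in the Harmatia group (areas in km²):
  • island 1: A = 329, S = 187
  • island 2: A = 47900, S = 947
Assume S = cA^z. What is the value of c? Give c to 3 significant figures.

z = ln(S₂/S₁) / ln(A₂/A₁) = ln(947/187) / ln(47900/329) = 1.6222 / 4.9808 = 0.3257
c = S₁ / A₁^z = 187 / 329^0.3257 = 187 / 6.604 = 28.32

28.3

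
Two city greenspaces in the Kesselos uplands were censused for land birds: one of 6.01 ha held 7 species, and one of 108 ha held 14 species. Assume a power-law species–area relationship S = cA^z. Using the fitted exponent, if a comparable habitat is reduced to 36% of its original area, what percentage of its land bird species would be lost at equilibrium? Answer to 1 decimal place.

21.7%

z = ln(14/7) / ln(108/6.01) = 0.6931 / 2.8887 = 0.2400
S_new/S_old = (A_new/A_old)^z = 0.36^0.2400 = exp(0.2400 × -1.0217) = 0.7826
Fraction lost = 1 − 0.7826 = 0.2174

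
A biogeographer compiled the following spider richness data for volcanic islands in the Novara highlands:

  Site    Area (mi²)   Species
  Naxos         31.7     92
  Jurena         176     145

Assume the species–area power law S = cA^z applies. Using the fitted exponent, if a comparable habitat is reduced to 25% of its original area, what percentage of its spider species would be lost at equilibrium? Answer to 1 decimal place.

z = ln(145/92) / ln(176/31.7) = 0.4549 / 1.7142 = 0.2654
S_new/S_old = (A_new/A_old)^z = 0.25^0.2654 = exp(0.2654 × -1.3863) = 0.6922
Fraction lost = 1 − 0.6922 = 0.3078

30.8%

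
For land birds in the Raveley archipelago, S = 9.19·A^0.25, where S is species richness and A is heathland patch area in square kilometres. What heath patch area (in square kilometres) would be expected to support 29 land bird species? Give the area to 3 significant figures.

99.2 square kilometres

29 = 9.19 × A^0.25  ⇒  A^0.25 = 29/9.19 = 3.156
ln A = ln(3.156) / 0.25 = 1.1492 / 0.25 = 4.5967
A = e^4.5967 ≈ 99.16 square kilometres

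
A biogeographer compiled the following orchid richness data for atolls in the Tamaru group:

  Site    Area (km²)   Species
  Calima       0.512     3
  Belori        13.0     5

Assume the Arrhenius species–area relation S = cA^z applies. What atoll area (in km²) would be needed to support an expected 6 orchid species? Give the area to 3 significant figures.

z = ln(5/3) / ln(13/0.512) = 0.5108 / 3.2344 = 0.1579
c = 3 / 0.512^0.1579 = 3 / 0.8997 = 3.335
A = (6/3.335)^(1/0.1579) ⇒ ln A = ln(1.799)/0.1579 = 3.7193
A = e^3.7193 ≈ 41.24 km²

41.2 km²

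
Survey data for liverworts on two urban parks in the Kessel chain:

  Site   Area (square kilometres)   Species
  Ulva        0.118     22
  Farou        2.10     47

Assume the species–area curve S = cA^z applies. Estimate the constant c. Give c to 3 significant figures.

38.6

z = ln(S₂/S₁) / ln(A₂/A₁) = ln(47/22) / ln(2.1/0.118) = 0.7591 / 2.8790 = 0.2637
c = S₁ / A₁^z = 22 / 0.118^0.2637 = 22 / 0.5692 = 38.65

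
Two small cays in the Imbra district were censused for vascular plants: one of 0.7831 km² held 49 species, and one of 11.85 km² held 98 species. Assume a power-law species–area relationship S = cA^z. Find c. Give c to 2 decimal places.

52.15

z = ln(S₂/S₁) / ln(A₂/A₁) = ln(98/49) / ln(11.85/0.7831) = 0.6931 / 2.7168 = 0.2551
c = S₁ / A₁^z = 49 / 0.7831^0.2551 = 49 / 0.9395 = 52.15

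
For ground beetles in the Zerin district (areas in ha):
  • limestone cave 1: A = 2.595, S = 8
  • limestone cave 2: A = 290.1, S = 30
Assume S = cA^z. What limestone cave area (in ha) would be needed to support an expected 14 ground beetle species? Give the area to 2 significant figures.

19 ha

z = ln(30/8) / ln(290.1/2.595) = 1.3218 / 4.7166 = 0.2802
c = 8 / 2.595^0.2802 = 8 / 1.306 = 6.124
A = (14/6.124)^(1/0.2802) ⇒ ln A = ln(2.286)/0.2802 = 2.9506
A = e^2.9506 ≈ 19.12 ha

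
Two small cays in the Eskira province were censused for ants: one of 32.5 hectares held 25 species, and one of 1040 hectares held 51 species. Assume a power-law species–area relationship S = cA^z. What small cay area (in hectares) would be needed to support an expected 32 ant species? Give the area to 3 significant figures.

z = ln(51/25) / ln(1040/32.5) = 0.7129 / 3.4657 = 0.2057
c = 25 / 32.5^0.2057 = 25 / 2.047 = 12.22
A = (32/12.22)^(1/0.2057) ⇒ ln A = ln(2.62)/0.2057 = 4.6813
A = e^4.6813 ≈ 107.9 hectares

108 hectares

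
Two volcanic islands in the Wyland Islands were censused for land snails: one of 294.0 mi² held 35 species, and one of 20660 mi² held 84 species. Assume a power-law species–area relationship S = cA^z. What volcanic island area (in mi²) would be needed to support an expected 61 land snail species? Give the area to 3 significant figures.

z = ln(84/35) / ln(20660/294) = 0.8755 / 4.2524 = 0.2059
c = 35 / 294^0.2059 = 35 / 3.222 = 10.86
A = (61/10.86)^(1/0.2059) ⇒ ln A = ln(5.616)/0.2059 = 8.3819
A = e^8.3819 ≈ 4367 mi²

4370 mi²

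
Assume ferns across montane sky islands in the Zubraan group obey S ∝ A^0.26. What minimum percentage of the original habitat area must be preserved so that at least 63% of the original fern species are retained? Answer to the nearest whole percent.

17%

Need (A_new/A_old)^0.26 = 0.63, so A_new/A_old = 0.63^(1/0.26) = 0.63^3.846
ln(A_new/A_old) = ln 0.63 / 0.26 = -0.4620 / 0.26 = -1.7771
A_new/A_old = e^-1.7771 ≈ 0.1691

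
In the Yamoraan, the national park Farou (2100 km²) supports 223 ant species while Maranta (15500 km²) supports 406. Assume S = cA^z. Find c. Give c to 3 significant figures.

22.5

z = ln(S₂/S₁) / ln(A₂/A₁) = ln(406/223) / ln(15500/2100) = 0.5992 / 1.9989 = 0.2998
c = S₁ / A₁^z = 223 / 2100^0.2998 = 223 / 9.905 = 22.51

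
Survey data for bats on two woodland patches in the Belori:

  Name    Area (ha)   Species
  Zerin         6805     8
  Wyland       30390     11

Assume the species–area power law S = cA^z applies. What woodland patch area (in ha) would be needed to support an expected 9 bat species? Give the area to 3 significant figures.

z = ln(11/8) / ln(30390/6805) = 0.3185 / 1.4965 = 0.2128
c = 8 / 6805^0.2128 = 8 / 6.541 = 1.223
A = (9/1.223)^(1/0.2128) ⇒ ln A = ln(7.359)/0.2128 = 9.3789
A = e^9.3789 ≈ 11836 ha

11800 ha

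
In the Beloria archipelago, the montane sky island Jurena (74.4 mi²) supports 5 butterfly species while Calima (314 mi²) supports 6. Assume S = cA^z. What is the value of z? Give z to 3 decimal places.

0.127

Taking logs: ln S = ln c + z ln A, so z = (ln S₂ − ln S₁)/(ln A₂ − ln A₁).
z = ln(6/5) / ln(314/74.4) = ln(1.2) / ln(4.22) = 0.1823 / 1.4399 = 0.1266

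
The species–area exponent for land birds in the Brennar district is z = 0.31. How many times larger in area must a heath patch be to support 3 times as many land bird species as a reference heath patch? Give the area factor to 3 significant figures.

(A₂/A₁)^0.31 = 3, so A₂/A₁ = 3^(1/0.31) = 3^3.226
ln(A₂/A₁) = ln 3 / 0.31 = 1.0986 / 0.31 = 3.5439
A₂/A₁ = e^3.5439 ≈ 34.6

34.6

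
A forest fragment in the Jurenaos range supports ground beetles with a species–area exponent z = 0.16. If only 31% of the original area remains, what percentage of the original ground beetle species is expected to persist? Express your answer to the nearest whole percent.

83%

S_new/S_old = (A_new/A_old)^z = 0.31^0.16
= exp(0.16 × ln 0.31) = exp(0.16 × -1.1712) = exp(-0.1874) ≈ 0.8291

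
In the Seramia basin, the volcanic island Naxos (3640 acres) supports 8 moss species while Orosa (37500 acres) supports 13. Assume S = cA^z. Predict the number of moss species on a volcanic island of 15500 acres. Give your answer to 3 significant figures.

10.8

z = ln(13/8) / ln(37500/3640) = 0.4855 / 2.3324 = 0.2082
c = 8 / 3640^0.2082 = 8 / 5.512 = 1.451
S₃ = 1.451 × 15500^0.2082 = 1.451 × 7.452 ≈ 10.82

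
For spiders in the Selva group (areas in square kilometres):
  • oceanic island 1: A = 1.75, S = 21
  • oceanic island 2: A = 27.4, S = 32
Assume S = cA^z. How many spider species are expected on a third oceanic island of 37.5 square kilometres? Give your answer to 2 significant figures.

34

z = ln(32/21) / ln(27.4/1.75) = 0.4212 / 2.7509 = 0.1531
c = 21 / 1.75^0.1531 = 21 / 1.089 = 19.28
S₃ = 19.28 × 37.5^0.1531 = 19.28 × 1.742 ≈ 33.58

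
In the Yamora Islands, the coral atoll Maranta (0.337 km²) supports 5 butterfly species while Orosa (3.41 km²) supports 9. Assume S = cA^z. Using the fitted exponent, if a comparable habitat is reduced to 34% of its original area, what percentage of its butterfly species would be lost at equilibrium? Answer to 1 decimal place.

24.0%

z = ln(9/5) / ln(3.41/0.337) = 0.5878 / 2.3144 = 0.2540
S_new/S_old = (A_new/A_old)^z = 0.34^0.2540 = exp(0.2540 × -1.0788) = 0.7603
Fraction lost = 1 − 0.7603 = 0.2397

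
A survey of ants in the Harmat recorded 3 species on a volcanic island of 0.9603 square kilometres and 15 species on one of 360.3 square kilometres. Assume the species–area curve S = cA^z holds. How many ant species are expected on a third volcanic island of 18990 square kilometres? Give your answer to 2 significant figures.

44

z = ln(15/3) / ln(360.3/0.9603) = 1.6094 / 5.9274 = 0.2715
c = 3 / 0.9603^0.2715 = 3 / 0.9891 = 3.033
S₃ = 3.033 × 18990^0.2715 = 3.033 × 14.51 ≈ 44.02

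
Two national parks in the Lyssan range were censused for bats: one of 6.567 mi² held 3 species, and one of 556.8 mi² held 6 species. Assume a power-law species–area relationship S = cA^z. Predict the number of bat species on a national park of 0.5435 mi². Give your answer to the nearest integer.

2

z = ln(6/3) / ln(556.8/6.567) = 0.6931 / 4.4401 = 0.1561
c = 3 / 6.567^0.1561 = 3 / 1.342 = 2.236
S₃ = 2.236 × 0.5435^0.1561 = 2.236 × 0.9092 ≈ 2.033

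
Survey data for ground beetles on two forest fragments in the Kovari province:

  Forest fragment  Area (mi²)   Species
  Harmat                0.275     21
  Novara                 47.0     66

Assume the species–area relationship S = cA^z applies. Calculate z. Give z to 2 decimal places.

Taking logs: ln S = ln c + z ln A, so z = (ln S₂ − ln S₁)/(ln A₂ − ln A₁).
z = ln(66/21) / ln(47/0.275) = ln(3.143) / ln(170.9) = 1.1451 / 5.1411 = 0.2227

0.22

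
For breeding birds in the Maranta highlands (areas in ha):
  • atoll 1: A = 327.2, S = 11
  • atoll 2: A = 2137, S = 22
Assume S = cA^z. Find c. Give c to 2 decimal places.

z = ln(S₂/S₁) / ln(A₂/A₁) = ln(22/11) / ln(2137/327.2) = 0.6931 / 1.8766 = 0.3694
c = S₁ / A₁^z = 11 / 327.2^0.3694 = 11 / 8.49 = 1.296

1.30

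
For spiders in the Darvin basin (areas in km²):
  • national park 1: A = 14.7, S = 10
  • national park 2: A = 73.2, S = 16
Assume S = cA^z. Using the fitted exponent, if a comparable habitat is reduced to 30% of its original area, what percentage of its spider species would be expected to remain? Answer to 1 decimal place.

z = ln(16/10) / ln(73.2/14.7) = 0.4700 / 1.6053 = 0.2928
S_new/S_old = (A_new/A_old)^z = 0.3^0.2928 = exp(0.2928 × -1.2040) = 0.7029

70.3%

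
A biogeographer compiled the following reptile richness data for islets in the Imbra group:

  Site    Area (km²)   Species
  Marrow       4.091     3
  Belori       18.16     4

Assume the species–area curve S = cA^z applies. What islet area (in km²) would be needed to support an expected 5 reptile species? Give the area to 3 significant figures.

57.7 km²

z = ln(4/3) / ln(18.16/4.091) = 0.2877 / 1.4904 = 0.1930
c = 3 / 4.091^0.1930 = 3 / 1.312 = 2.286
A = (5/2.286)^(1/0.1930) ⇒ ln A = ln(2.187)/0.1930 = 4.0553
A = e^4.0553 ≈ 57.7 km²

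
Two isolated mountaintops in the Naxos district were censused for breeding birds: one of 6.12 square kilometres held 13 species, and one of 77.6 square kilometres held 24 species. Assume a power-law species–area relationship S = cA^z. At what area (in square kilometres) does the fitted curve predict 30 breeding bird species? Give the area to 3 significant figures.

196 square kilometres

z = ln(24/13) / ln(77.6/6.12) = 0.6131 / 2.5400 = 0.2414
c = 13 / 6.12^0.2414 = 13 / 1.548 = 8.395
A = (30/8.395)^(1/0.2414) ⇒ ln A = ln(3.573)/0.2414 = 5.2760
A = e^5.2760 ≈ 195.6 square kilometres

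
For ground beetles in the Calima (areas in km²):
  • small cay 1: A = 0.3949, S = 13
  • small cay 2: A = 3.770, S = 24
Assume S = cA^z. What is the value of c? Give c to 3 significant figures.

z = ln(S₂/S₁) / ln(A₂/A₁) = ln(24/13) / ln(3.77/0.3949) = 0.6131 / 2.2562 = 0.2717
c = S₁ / A₁^z = 13 / 0.3949^0.2717 = 13 / 0.7769 = 16.73

16.7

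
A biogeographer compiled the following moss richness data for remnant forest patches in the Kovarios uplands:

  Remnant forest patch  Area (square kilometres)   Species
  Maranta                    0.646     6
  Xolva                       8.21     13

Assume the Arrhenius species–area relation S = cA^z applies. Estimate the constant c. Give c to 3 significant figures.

z = ln(S₂/S₁) / ln(A₂/A₁) = ln(13/6) / ln(8.21/0.646) = 0.7732 / 2.5423 = 0.3041
c = S₁ / A₁^z = 6 / 0.646^0.3041 = 6 / 0.8756 = 6.853

6.85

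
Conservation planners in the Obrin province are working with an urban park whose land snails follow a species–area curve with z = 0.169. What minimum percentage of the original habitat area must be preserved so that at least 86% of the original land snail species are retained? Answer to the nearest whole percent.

Need (A_new/A_old)^0.169 = 0.86, so A_new/A_old = 0.86^(1/0.169) = 0.86^5.917
ln(A_new/A_old) = ln 0.86 / 0.169 = -0.1508 / 0.169 = -0.8924
A_new/A_old = e^-0.8924 ≈ 0.4097

41%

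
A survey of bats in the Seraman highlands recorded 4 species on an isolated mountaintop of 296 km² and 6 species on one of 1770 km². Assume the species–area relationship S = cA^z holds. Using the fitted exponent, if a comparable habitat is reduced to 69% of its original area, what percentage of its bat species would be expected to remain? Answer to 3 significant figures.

z = ln(6/4) / ln(1770/296) = 0.4055 / 1.7884 = 0.2267
S_new/S_old = (A_new/A_old)^z = 0.69^0.2267 = exp(0.2267 × -0.3711) = 0.9193

91.9%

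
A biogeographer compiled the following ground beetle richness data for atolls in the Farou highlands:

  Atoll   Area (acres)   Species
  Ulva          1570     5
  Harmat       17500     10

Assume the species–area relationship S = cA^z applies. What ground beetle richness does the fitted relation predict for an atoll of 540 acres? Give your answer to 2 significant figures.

3.7

z = ln(10/5) / ln(17500/1570) = 0.6931 / 2.4111 = 0.2875
c = 5 / 1570^0.2875 = 5 / 8.294 = 0.6029
S₃ = 0.6029 × 540^0.2875 = 0.6029 × 6.102 ≈ 3.679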